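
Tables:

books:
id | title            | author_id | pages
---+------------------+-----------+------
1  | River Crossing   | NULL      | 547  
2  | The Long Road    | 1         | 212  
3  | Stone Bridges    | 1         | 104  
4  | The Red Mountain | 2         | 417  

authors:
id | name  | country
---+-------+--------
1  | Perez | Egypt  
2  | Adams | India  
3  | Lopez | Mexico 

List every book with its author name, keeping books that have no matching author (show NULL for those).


LEFT JOIN keeps every row from books (the left table); where author_id has no match in authors, the author columns become NULL. Walk through each book:
  - book 1 (River Crossing): author_id=NULL, no match -> kept with NULL
  - book 2 (The Long Road): author_id=1 -> matches Perez
  - book 3 (Stone Bridges): author_id=1 -> matches Perez
  - book 4 (The Red Mountain): author_id=2 -> matches Adams
All 4 rows appear; 1 has NULL author.

SQL:
SELECT a.title, b.name AS author
FROM books a
LEFT JOIN authors b ON a.author_id = b.id

Result:
title            | author
-----------------+-------
River Crossing   | NULL  
The Long Road    | Perez 
Stone Bridges    | Perez 
The Red Mountain | Adams 


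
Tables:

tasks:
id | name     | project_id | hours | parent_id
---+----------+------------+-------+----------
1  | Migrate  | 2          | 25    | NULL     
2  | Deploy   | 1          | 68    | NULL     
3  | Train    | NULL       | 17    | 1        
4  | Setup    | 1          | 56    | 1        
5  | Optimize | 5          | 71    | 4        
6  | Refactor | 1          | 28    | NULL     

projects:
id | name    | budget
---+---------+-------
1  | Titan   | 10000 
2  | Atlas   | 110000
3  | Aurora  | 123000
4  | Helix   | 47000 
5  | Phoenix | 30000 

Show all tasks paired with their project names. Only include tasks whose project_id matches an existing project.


INNER JOIN keeps only tasks rows whose project_id matches an id in projects. Walk through each task:
  - task 1 (Migrate): project_id=2 -> matches Atlas
  - task 2 (Deploy): project_id=1 -> matches Titan
  - task 3 (Train): project_id=NULL, no match -> dropped
  - task 4 (Setup): project_id=1 -> matches Titan
  - task 5 (Optimize): project_id=5 -> matches Phoenix
  - task 6 (Refactor): project_id=1 -> matches Titan
So 1 of 6 rows is dropped.

SQL:
SELECT a.name, b.name AS project
FROM tasks a
INNER JOIN projects b ON a.project_id = b.id

Result:
name     | project
---------+--------
Migrate  | Atlas  
Deploy   | Titan  
Setup    | Titan  
Optimize | Phoenix
Refactor | Titan  


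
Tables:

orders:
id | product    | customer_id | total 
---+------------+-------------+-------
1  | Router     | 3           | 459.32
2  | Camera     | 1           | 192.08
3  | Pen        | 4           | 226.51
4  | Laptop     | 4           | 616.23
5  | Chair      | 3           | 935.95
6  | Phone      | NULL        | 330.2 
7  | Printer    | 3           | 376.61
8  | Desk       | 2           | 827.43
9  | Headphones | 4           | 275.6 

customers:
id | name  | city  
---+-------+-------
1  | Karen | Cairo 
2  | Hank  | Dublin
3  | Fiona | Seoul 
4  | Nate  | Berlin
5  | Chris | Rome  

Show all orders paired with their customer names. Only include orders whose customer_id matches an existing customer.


INNER JOIN keeps only orders rows whose customer_id matches an id in customers. Walk through each order:
  - order 1 (Router): customer_id=3 -> matches Fiona
  - order 2 (Camera): customer_id=1 -> matches Karen
  - order 3 (Pen): customer_id=4 -> matches Nate
  - order 4 (Laptop): customer_id=4 -> matches Nate
  - order 5 (Chair): customer_id=3 -> matches Fiona
  - order 6 (Phone): customer_id=NULL, no match -> dropped
  - order 7 (Printer): customer_id=3 -> matches Fiona
  - order 8 (Desk): customer_id=2 -> matches Hank
  - order 9 (Headphones): customer_id=4 -> matches Nate
So 1 of 9 rows is dropped.

SQL:
SELECT a.product, b.name AS customer
FROM orders a
INNER JOIN customers b ON a.customer_id = b.id

Result:
product    | customer
-----------+---------
Router     | Fiona   
Camera     | Karen   
Pen        | Nate    
Laptop     | Nate    
Chair      | Fiona   
Printer    | Fiona   
Desk       | Hank    
Headphones | Nate    


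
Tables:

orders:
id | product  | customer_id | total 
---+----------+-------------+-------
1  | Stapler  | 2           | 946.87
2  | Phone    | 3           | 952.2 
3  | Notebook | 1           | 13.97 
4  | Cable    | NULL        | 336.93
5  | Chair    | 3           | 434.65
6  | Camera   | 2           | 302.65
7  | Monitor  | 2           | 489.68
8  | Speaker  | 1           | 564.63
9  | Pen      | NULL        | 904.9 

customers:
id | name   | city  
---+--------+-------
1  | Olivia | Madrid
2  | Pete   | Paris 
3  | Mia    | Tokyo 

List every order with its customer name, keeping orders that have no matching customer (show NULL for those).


LEFT JOIN keeps every row from orders (the left table); where customer_id has no match in customers, the customer columns become NULL. Walk through each order:
  - order 1 (Stapler): customer_id=2 -> matches Pete
  - order 2 (Phone): customer_id=3 -> matches Mia
  - order 3 (Notebook): customer_id=1 -> matches Olivia
  - order 4 (Cable): customer_id=NULL, no match -> kept with NULL
  - order 5 (Chair): customer_id=3 -> matches Mia
  - order 6 (Camera): customer_id=2 -> matches Pete
  - order 7 (Monitor): customer_id=2 -> matches Pete
  - order 8 (Speaker): customer_id=1 -> matches Olivia
  - order 9 (Pen): customer_id=NULL, no match -> kept with NULL
All 9 rows appear; 2 have NULL customer.

SQL:
SELECT a.product, b.name AS customer
FROM orders a
LEFT JOIN customers b ON a.customer_id = b.id

Result:
product  | customer
---------+---------
Stapler  | Pete    
Phone    | Mia     
Notebook | Olivia  
Cable    | NULL    
Chair    | Mia     
Camera   | Pete    
Monitor  | Pete    
Speaker  | Olivia  
Pen      | NULL    


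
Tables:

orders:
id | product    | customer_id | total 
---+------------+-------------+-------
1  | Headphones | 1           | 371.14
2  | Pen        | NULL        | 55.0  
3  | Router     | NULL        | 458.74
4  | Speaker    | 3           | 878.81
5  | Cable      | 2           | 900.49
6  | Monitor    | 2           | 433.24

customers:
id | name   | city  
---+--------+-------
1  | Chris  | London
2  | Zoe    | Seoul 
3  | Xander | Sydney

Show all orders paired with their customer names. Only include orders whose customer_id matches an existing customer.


INNER JOIN keeps only orders rows whose customer_id matches an id in customers. Walk through each order:
  - order 1 (Headphones): customer_id=1 -> matches Chris
  - order 2 (Pen): customer_id=NULL, no match -> dropped
  - order 3 (Router): customer_id=NULL, no match -> dropped
  - order 4 (Speaker): customer_id=3 -> matches Xander
  - order 5 (Cable): customer_id=2 -> matches Zoe
  - order 6 (Monitor): customer_id=2 -> matches Zoe
So 2 of 6 rows are dropped.

SQL:
SELECT a.product, b.name AS customer
FROM orders a
INNER JOIN customers b ON a.customer_id = b.id

Result:
product    | customer
-----------+---------
Headphones | Chris   
Speaker    | Xander  
Cable      | Zoe     
Monitor    | Zoe     


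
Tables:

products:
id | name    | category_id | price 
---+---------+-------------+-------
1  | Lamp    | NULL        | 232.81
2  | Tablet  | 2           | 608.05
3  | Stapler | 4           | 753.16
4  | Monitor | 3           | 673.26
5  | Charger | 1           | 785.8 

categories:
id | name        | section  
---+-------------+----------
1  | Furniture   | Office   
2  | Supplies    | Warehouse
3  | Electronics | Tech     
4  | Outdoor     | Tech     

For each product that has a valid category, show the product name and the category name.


INNER JOIN keeps only products rows whose category_id matches an id in categories. Walk through each product:
  - product 1 (Lamp): category_id=NULL, no match -> dropped
  - product 2 (Tablet): category_id=2 -> matches Supplies
  - product 3 (Stapler): category_id=4 -> matches Outdoor
  - product 4 (Monitor): category_id=3 -> matches Electronics
  - product 5 (Charger): category_id=1 -> matches Furniture
So 1 of 5 rows is dropped.

SQL:
SELECT a.name, b.name AS category
FROM products a
INNER JOIN categories b ON a.category_id = b.id

Result:
name    | category   
--------+------------
Tablet  | Supplies   
Stapler | Outdoor    
Monitor | Electronics
Charger | Furniture  


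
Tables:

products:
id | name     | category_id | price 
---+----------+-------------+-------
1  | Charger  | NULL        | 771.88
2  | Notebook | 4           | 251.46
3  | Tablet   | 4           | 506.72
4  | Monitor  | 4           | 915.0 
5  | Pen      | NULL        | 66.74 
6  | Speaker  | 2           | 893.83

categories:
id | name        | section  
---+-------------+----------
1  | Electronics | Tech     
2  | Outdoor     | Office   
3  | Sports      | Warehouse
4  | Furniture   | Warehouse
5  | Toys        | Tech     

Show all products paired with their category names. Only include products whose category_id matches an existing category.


INNER JOIN keeps only products rows whose category_id matches an id in categories. Walk through each product:
  - product 1 (Charger): category_id=NULL, no match -> dropped
  - product 2 (Notebook): category_id=4 -> matches Furniture
  - product 3 (Tablet): category_id=4 -> matches Furniture
  - product 4 (Monitor): category_id=4 -> matches Furniture
  - product 5 (Pen): category_id=NULL, no match -> dropped
  - product 6 (Speaker): category_id=2 -> matches Outdoor
So 2 of 6 rows are dropped.

SQL:
SELECT a.name, b.name AS category
FROM products a
INNER JOIN categories b ON a.category_id = b.id

Result:
name     | category 
---------+----------
Notebook | Furniture
Tablet   | Furniture
Monitor  | Furniture
Speaker  | Outdoor  


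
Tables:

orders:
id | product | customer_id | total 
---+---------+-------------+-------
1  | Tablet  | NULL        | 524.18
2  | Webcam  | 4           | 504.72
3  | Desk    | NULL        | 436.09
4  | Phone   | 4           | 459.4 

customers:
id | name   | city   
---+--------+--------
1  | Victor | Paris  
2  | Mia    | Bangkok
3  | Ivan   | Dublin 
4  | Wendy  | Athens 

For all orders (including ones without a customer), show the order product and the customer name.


LEFT JOIN keeps every row from orders (the left table); where customer_id has no match in customers, the customer columns become NULL. Walk through each order:
  - order 1 (Tablet): customer_id=NULL, no match -> kept with NULL
  - order 2 (Webcam): customer_id=4 -> matches Wendy
  - order 3 (Desk): customer_id=NULL, no match -> kept with NULL
  - order 4 (Phone): customer_id=4 -> matches Wendy
All 4 rows appear; 2 have NULL customer.

SQL:
SELECT a.product, b.name AS customer
FROM orders a
LEFT JOIN customers b ON a.customer_id = b.id

Result:
product | customer
--------+---------
Tablet  | NULL    
Webcam  | Wendy   
Desk    | NULL    
Phone   | Wendy   


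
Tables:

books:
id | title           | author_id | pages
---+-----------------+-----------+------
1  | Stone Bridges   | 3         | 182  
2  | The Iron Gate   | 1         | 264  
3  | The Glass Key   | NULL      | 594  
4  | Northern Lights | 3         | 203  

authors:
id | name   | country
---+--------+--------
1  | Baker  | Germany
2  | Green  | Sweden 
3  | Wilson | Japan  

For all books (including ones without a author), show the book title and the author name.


LEFT JOIN keeps every row from books (the left table); where author_id has no match in authors, the author columns become NULL. Walk through each book:
  - book 1 (Stone Bridges): author_id=3 -> matches Wilson
  - book 2 (The Iron Gate): author_id=1 -> matches Baker
  - book 3 (The Glass Key): author_id=NULL, no match -> kept with NULL
  - book 4 (Northern Lights): author_id=3 -> matches Wilson
All 4 rows appear; 1 has NULL author.

SQL:
SELECT a.title, b.name AS author
FROM books a
LEFT JOIN authors b ON a.author_id = b.id

Result:
title           | author
----------------+-------
Stone Bridges   | Wilson
The Iron Gate   | Baker 
The Glass Key   | NULL  
Northern Lights | Wilson


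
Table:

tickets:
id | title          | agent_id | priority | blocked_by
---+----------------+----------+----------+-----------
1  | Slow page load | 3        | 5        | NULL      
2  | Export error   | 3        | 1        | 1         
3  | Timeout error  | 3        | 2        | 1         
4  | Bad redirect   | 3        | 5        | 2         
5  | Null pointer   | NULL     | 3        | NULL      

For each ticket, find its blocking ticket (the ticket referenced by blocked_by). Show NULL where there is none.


This is a self-join: tickets is joined to a second copy of itself, matching each row's blocked_by to another row's id. Use LEFT JOIN so rows with blocked_by=NULL are kept.
  - ticket 1 (Slow page load): blocked_by=NULL -> NULL
  - ticket 2 (Export error): blocked_by=1 -> Slow page load
  - ticket 3 (Timeout error): blocked_by=1 -> Slow page load
  - ticket 4 (Bad redirect): blocked_by=2 -> Export error
  - ticket 5 (Null pointer): blocked_by=NULL -> NULL

SQL:
SELECT a.title AS item, b.title AS blocked_by
FROM tickets a
LEFT JOIN tickets b ON a.blocked_by = b.id

Result:
item           | blocked_by    
---------------+---------------
Slow page load | NULL          
Export error   | Slow page load
Timeout error  | Slow page load
Bad redirect   | Export error  
Null pointer   | NULL          


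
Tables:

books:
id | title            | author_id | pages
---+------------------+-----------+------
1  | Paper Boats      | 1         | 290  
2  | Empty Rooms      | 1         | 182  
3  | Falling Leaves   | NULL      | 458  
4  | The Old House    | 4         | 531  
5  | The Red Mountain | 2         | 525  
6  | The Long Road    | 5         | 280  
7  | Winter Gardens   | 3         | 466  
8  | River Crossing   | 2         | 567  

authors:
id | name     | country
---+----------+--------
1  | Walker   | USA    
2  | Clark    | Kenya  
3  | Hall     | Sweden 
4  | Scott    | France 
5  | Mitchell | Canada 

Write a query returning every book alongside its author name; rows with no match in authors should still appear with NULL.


LEFT JOIN keeps every row from books (the left table); where author_id has no match in authors, the author columns become NULL. Walk through each book:
  - book 1 (Paper Boats): author_id=1 -> matches Walker
  - book 2 (Empty Rooms): author_id=1 -> matches Walker
  - book 3 (Falling Leaves): author_id=NULL, no match -> kept with NULL
  - book 4 (The Old House): author_id=4 -> matches Scott
  - book 5 (The Red Mountain): author_id=2 -> matches Clark
  - book 6 (The Long Road): author_id=5 -> matches Mitchell
  - book 7 (Winter Gardens): author_id=3 -> matches Hall
  - book 8 (River Crossing): author_id=2 -> matches Clark
All 8 rows appear; 1 has NULL author.

SQL:
SELECT a.title, b.name AS author
FROM books a
LEFT JOIN authors b ON a.author_id = b.id

Result:
title            | author  
-----------------+---------
Paper Boats      | Walker  
Empty Rooms      | Walker  
Falling Leaves   | NULL    
The Old House    | Scott   
The Red Mountain | Clark   
The Long Road    | Mitchell
Winter Gardens   | Hall    
River Crossing   | Clark   


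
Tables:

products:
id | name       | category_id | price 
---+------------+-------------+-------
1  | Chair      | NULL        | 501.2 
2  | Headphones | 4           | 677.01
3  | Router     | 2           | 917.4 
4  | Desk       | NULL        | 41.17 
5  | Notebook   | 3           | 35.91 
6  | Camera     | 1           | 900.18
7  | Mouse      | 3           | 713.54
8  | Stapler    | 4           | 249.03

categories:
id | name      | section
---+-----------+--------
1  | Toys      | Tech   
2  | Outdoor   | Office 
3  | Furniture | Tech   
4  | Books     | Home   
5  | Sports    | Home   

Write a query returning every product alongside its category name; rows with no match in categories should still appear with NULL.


LEFT JOIN keeps every row from products (the left table); where category_id has no match in categories, the category columns become NULL. Walk through each product:
  - product 1 (Chair): category_id=NULL, no match -> kept with NULL
  - product 2 (Headphones): category_id=4 -> matches Books
  - product 3 (Router): category_id=2 -> matches Outdoor
  - product 4 (Desk): category_id=NULL, no match -> kept with NULL
  - product 5 (Notebook): category_id=3 -> matches Furniture
  - product 6 (Camera): category_id=1 -> matches Toys
  - product 7 (Mouse): category_id=3 -> matches Furniture
  - product 8 (Stapler): category_id=4 -> matches Books
All 8 rows appear; 2 have NULL category.

SQL:
SELECT a.name, b.name AS category
FROM products a
LEFT JOIN categories b ON a.category_id = b.id

Result:
name       | category 
-----------+----------
Chair      | NULL     
Headphones | Books    
Router     | Outdoor  
Desk       | NULL     
Notebook   | Furniture
Camera     | Toys     
Mouse      | Furniture
Stapler    | Books    


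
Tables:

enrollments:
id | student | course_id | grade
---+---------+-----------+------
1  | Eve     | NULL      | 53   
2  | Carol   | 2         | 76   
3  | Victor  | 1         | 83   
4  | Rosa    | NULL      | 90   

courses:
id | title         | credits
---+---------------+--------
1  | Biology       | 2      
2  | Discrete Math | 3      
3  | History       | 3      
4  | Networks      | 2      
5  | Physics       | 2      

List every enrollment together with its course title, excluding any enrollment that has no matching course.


INNER JOIN keeps only enrollments rows whose course_id matches an id in courses. Walk through each enrollment:
  - enrollment 1 (Eve): course_id=NULL, no match -> dropped
  - enrollment 2 (Carol): course_id=2 -> matches Discrete Math
  - enrollment 3 (Victor): course_id=1 -> matches Biology
  - enrollment 4 (Rosa): course_id=NULL, no match -> dropped
So 2 of 4 rows are dropped.

SQL:
SELECT a.student, b.title AS course
FROM enrollments a
INNER JOIN courses b ON a.course_id = b.id

Result:
student | course       
--------+--------------
Carol   | Discrete Math
Victor  | Biology      


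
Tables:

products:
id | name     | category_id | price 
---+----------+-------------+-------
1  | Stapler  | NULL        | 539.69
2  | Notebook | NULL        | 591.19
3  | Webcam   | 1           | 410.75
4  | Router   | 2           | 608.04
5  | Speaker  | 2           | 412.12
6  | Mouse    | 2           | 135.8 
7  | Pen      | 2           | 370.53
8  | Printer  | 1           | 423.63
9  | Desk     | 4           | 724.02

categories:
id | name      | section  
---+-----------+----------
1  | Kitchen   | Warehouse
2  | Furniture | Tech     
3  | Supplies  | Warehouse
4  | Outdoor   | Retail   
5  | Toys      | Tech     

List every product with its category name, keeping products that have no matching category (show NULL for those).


LEFT JOIN keeps every row from products (the left table); where category_id has no match in categories, the category columns become NULL. Walk through each product:
  - product 1 (Stapler): category_id=NULL, no match -> kept with NULL
  - product 2 (Notebook): category_id=NULL, no match -> kept with NULL
  - product 3 (Webcam): category_id=1 -> matches Kitchen
  - product 4 (Router): category_id=2 -> matches Furniture
  - product 5 (Speaker): category_id=2 -> matches Furniture
  - product 6 (Mouse): category_id=2 -> matches Furniture
  - product 7 (Pen): category_id=2 -> matches Furniture
  - product 8 (Printer): category_id=1 -> matches Kitchen
  - product 9 (Desk): category_id=4 -> matches Outdoor
All 9 rows appear; 2 have NULL category.

SQL:
SELECT a.name, b.name AS category
FROM products a
LEFT JOIN categories b ON a.category_id = b.id

Result:
name     | category 
---------+----------
Stapler  | NULL     
Notebook | NULL     
Webcam   | Kitchen  
Router   | Furniture
Speaker  | Furniture
Mouse    | Furniture
Pen      | Furniture
Printer  | Kitchen  
Desk     | Outdoor  


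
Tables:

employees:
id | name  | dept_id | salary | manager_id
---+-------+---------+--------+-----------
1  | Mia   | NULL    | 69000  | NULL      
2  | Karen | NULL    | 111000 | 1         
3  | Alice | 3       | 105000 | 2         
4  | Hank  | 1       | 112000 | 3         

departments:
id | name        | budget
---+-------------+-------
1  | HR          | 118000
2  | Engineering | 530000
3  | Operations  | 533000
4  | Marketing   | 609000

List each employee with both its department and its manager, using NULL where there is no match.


Two LEFT JOINs from the same base table employees: one to departments via dept_id, one to employees itself via manager_id. Both are LEFT so every employee is preserved.
Match against departments:
  - employee 1 (Mia): dept_id=NULL, no match -> kept with NULL
  - employee 2 (Karen): dept_id=NULL, no match -> kept with NULL
  - employee 3 (Alice): dept_id=3 -> matches Operations
  - employee 4 (Hank): dept_id=1 -> matches HR
Match against employees (self):
  - employee 1 (Mia): manager_id=NULL -> NULL
  - employee 2 (Karen): manager_id=1 -> Mia
  - employee 3 (Alice): manager_id=2 -> Karen
  - employee 4 (Hank): manager_id=3 -> Alice

SQL:
SELECT a.name, b.name AS department, c.name AS manager
FROM employees a
LEFT JOIN departments b ON a.dept_id = b.id
LEFT JOIN employees c ON a.manager_id = c.id

Result:
name  | department | manager
------+------------+--------
Mia   | NULL       | NULL   
Karen | NULL       | Mia    
Alice | Operations | Karen  
Hank  | HR         | Alice  


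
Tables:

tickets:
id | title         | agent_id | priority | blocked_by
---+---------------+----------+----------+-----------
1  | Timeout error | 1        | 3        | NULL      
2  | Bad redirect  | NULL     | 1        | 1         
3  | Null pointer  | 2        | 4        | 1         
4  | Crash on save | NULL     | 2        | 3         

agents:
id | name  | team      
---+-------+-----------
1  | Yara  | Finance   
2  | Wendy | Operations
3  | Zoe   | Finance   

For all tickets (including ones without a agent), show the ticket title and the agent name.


LEFT JOIN keeps every row from tickets (the left table); where agent_id has no match in agents, the agent columns become NULL. Walk through each ticket:
  - ticket 1 (Timeout error): agent_id=1 -> matches Yara
  - ticket 2 (Bad redirect): agent_id=NULL, no match -> kept with NULL
  - ticket 3 (Null pointer): agent_id=2 -> matches Wendy
  - ticket 4 (Crash on save): agent_id=NULL, no match -> kept with NULL
All 4 rows appear; 2 have NULL agent.

SQL:
SELECT a.title, b.name AS agent
FROM tickets a
LEFT JOIN agents b ON a.agent_id = b.id

Result:
title         | agent
--------------+------
Timeout error | Yara 
Bad redirect  | NULL 
Null pointer  | Wendy
Crash on save | NULL 


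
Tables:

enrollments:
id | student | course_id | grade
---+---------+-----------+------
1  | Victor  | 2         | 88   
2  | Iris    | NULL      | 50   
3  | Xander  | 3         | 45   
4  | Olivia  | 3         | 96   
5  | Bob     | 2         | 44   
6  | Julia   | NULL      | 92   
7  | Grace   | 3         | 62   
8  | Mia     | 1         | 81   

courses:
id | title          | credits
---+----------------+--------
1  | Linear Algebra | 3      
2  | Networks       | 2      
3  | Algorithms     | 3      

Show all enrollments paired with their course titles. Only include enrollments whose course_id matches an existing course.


INNER JOIN keeps only enrollments rows whose course_id matches an id in courses. Walk through each enrollment:
  - enrollment 1 (Victor): course_id=2 -> matches Networks
  - enrollment 2 (Iris): course_id=NULL, no match -> dropped
  - enrollment 3 (Xander): course_id=3 -> matches Algorithms
  - enrollment 4 (Olivia): course_id=3 -> matches Algorithms
  - enrollment 5 (Bob): course_id=2 -> matches Networks
  - enrollment 6 (Julia): course_id=NULL, no match -> dropped
  - enrollment 7 (Grace): course_id=3 -> matches Algorithms
  - enrollment 8 (Mia): course_id=1 -> matches Linear Algebra
So 2 of 8 rows are dropped.

SQL:
SELECT a.student, b.title AS course
FROM enrollments a
INNER JOIN courses b ON a.course_id = b.id

Result:
student | course        
--------+---------------
Victor  | Networks      
Xander  | Algorithms    
Olivia  | Algorithms    
Bob     | Networks      
Grace   | Algorithms    
Mia     | Linear Algebra


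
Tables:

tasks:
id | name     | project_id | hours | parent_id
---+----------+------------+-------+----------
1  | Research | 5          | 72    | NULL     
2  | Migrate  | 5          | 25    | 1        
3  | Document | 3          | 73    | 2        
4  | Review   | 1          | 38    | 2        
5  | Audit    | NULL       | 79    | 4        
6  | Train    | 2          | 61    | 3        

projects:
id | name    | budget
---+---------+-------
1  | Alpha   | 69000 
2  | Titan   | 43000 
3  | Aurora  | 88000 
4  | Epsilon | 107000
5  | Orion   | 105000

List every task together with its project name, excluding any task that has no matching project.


INNER JOIN keeps only tasks rows whose project_id matches an id in projects. Walk through each task:
  - task 1 (Research): project_id=5 -> matches Orion
  - task 2 (Migrate): project_id=5 -> matches Orion
  - task 3 (Document): project_id=3 -> matches Aurora
  - task 4 (Review): project_id=1 -> matches Alpha
  - task 5 (Audit): project_id=NULL, no match -> dropped
  - task 6 (Train): project_id=2 -> matches Titan
So 1 of 6 rows is dropped.

SQL:
SELECT a.name, b.name AS project
FROM tasks a
INNER JOIN projects b ON a.project_id = b.id

Result:
name     | project
---------+--------
Research | Orion  
Migrate  | Orion  
Document | Aurora 
Review   | Alpha  
Train    | Titan  


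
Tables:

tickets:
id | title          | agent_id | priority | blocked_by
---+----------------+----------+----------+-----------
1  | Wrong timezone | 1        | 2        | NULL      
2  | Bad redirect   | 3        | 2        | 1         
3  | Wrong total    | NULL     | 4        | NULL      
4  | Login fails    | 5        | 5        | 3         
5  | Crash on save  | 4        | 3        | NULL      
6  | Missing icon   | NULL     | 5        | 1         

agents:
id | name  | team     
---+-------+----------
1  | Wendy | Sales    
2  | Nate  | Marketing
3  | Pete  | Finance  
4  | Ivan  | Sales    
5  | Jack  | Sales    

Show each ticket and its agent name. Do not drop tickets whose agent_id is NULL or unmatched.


LEFT JOIN keeps every row from tickets (the left table); where agent_id has no match in agents, the agent columns become NULL. Walk through each ticket:
  - ticket 1 (Wrong timezone): agent_id=1 -> matches Wendy
  - ticket 2 (Bad redirect): agent_id=3 -> matches Pete
  - ticket 3 (Wrong total): agent_id=NULL, no match -> kept with NULL
  - ticket 4 (Login fails): agent_id=5 -> matches Jack
  - ticket 5 (Crash on save): agent_id=4 -> matches Ivan
  - ticket 6 (Missing icon): agent_id=NULL, no match -> kept with NULL
All 6 rows appear; 2 have NULL agent.

SQL:
SELECT a.title, b.name AS agent
FROM tickets a
LEFT JOIN agents b ON a.agent_id = b.id

Result:
title          | agent
---------------+------
Wrong timezone | Wendy
Bad redirect   | Pete 
Wrong total    | NULL 
Login fails    | Jack 
Crash on save  | Ivan 
Missing icon   | NULL 


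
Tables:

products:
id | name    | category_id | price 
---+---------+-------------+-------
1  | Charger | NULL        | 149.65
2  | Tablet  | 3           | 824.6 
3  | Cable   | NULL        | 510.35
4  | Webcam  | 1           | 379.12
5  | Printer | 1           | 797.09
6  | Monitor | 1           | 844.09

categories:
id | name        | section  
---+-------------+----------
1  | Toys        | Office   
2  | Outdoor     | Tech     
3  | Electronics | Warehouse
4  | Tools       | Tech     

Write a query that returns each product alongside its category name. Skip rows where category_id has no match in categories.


INNER JOIN keeps only products rows whose category_id matches an id in categories. Walk through each product:
  - product 1 (Charger): category_id=NULL, no match -> dropped
  - product 2 (Tablet): category_id=3 -> matches Electronics
  - product 3 (Cable): category_id=NULL, no match -> dropped
  - product 4 (Webcam): category_id=1 -> matches Toys
  - product 5 (Printer): category_id=1 -> matches Toys
  - product 6 (Monitor): category_id=1 -> matches Toys
So 2 of 6 rows are dropped.

SQL:
SELECT a.name, b.name AS category
FROM products a
INNER JOIN categories b ON a.category_id = b.id

Result:
name    | category   
--------+------------
Tablet  | Electronics
Webcam  | Toys       
Printer | Toys       
Monitor | Toys       


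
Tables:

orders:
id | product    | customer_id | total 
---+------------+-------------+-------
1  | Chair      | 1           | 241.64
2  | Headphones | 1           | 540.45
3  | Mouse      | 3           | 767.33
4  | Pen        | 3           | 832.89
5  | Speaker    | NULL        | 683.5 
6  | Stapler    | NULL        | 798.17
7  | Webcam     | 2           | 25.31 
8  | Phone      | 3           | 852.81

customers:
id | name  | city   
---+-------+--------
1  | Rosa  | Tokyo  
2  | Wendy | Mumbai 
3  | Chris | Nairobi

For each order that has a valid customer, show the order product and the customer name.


INNER JOIN keeps only orders rows whose customer_id matches an id in customers. Walk through each order:
  - order 1 (Chair): customer_id=1 -> matches Rosa
  - order 2 (Headphones): customer_id=1 -> matches Rosa
  - order 3 (Mouse): customer_id=3 -> matches Chris
  - order 4 (Pen): customer_id=3 -> matches Chris
  - order 5 (Speaker): customer_id=NULL, no match -> dropped
  - order 6 (Stapler): customer_id=NULL, no match -> dropped
  - order 7 (Webcam): customer_id=2 -> matches Wendy
  - order 8 (Phone): customer_id=3 -> matches Chris
So 2 of 8 rows are dropped.

SQL:
SELECT a.product, b.name AS customer
FROM orders a
INNER JOIN customers b ON a.customer_id = b.id

Result:
product    | customer
-----------+---------
Chair      | Rosa    
Headphones | Rosa    
Mouse      | Chris   
Pen        | Chris   
Webcam     | Wendy   
Phone      | Chris   


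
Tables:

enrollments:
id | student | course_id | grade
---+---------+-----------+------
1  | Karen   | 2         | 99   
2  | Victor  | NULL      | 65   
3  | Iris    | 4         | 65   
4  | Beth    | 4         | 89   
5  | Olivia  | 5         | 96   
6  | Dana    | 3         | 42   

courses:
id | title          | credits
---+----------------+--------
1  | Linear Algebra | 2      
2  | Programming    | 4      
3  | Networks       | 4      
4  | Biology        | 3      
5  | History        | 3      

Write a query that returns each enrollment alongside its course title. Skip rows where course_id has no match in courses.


INNER JOIN keeps only enrollments rows whose course_id matches an id in courses. Walk through each enrollment:
  - enrollment 1 (Karen): course_id=2 -> matches Programming
  - enrollment 2 (Victor): course_id=NULL, no match -> dropped
  - enrollment 3 (Iris): course_id=4 -> matches Biology
  - enrollment 4 (Beth): course_id=4 -> matches Biology
  - enrollment 5 (Olivia): course_id=5 -> matches History
  - enrollment 6 (Dana): course_id=3 -> matches Networks
So 1 of 6 rows is dropped.

SQL:
SELECT a.student, b.title AS course
FROM enrollments a
INNER JOIN courses b ON a.course_id = b.id

Result:
student | course     
--------+------------
Karen   | Programming
Iris    | Biology    
Beth    | Biology    
Olivia  | History    
Dana    | Networks   


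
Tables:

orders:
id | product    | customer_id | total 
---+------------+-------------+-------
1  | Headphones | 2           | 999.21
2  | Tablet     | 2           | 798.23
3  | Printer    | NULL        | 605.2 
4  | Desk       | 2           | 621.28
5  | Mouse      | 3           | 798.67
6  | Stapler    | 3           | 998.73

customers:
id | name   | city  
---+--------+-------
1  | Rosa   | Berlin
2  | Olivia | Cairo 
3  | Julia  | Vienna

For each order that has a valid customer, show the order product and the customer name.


INNER JOIN keeps only orders rows whose customer_id matches an id in customers. Walk through each order:
  - order 1 (Headphones): customer_id=2 -> matches Olivia
  - order 2 (Tablet): customer_id=2 -> matches Olivia
  - order 3 (Printer): customer_id=NULL, no match -> dropped
  - order 4 (Desk): customer_id=2 -> matches Olivia
  - order 5 (Mouse): customer_id=3 -> matches Julia
  - order 6 (Stapler): customer_id=3 -> matches Julia
So 1 of 6 rows is dropped.

SQL:
SELECT a.product, b.name AS customer
FROM orders a
INNER JOIN customers b ON a.customer_id = b.id

Result:
product    | customer
-----------+---------
Headphones | Olivia  
Tablet     | Olivia  
Desk       | Olivia  
Mouse      | Julia   
Stapler    | Julia   


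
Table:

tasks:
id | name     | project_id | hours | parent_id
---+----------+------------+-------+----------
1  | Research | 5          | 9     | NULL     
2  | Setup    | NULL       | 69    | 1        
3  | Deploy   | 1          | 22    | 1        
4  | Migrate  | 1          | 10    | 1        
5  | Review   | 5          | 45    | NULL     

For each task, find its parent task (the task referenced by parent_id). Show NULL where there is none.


This is a self-join: tasks is joined to a second copy of itself, matching each row's parent_id to another row's id. Use LEFT JOIN so rows with parent_id=NULL are kept.
  - task 1 (Research): parent_id=NULL -> NULL
  - task 2 (Setup): parent_id=1 -> Research
  - task 3 (Deploy): parent_id=1 -> Research
  - task 4 (Migrate): parent_id=1 -> Research
  - task 5 (Review): parent_id=NULL -> NULL

SQL:
SELECT a.name AS item, b.name AS parent
FROM tasks a
LEFT JOIN tasks b ON a.parent_id = b.id

Result:
item     | parent  
---------+---------
Research | NULL    
Setup    | Research
Deploy   | Research
Migrate  | Research
Review   | NULL    


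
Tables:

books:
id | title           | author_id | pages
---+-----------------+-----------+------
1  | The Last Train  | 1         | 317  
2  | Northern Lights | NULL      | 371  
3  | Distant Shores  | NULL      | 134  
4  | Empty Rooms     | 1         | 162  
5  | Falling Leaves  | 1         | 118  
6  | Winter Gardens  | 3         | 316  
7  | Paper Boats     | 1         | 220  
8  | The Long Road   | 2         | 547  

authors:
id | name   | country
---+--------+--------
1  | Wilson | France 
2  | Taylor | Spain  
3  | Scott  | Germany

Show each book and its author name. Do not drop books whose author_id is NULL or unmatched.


LEFT JOIN keeps every row from books (the left table); where author_id has no match in authors, the author columns become NULL. Walk through each book:
  - book 1 (The Last Train): author_id=1 -> matches Wilson
  - book 2 (Northern Lights): author_id=NULL, no match -> kept with NULL
  - book 3 (Distant Shores): author_id=NULL, no match -> kept with NULL
  - book 4 (Empty Rooms): author_id=1 -> matches Wilson
  - book 5 (Falling Leaves): author_id=1 -> matches Wilson
  - book 6 (Winter Gardens): author_id=3 -> matches Scott
  - book 7 (Paper Boats): author_id=1 -> matches Wilson
  - book 8 (The Long Road): author_id=2 -> matches Taylor
All 8 rows appear; 2 have NULL author.

SQL:
SELECT a.title, b.name AS author
FROM books a
LEFT JOIN authors b ON a.author_id = b.id

Result:
title           | author
----------------+-------
The Last Train  | Wilson
Northern Lights | NULL  
Distant Shores  | NULL  
Empty Rooms     | Wilson
Falling Leaves  | Wilson
Winter Gardens  | Scott 
Paper Boats     | Wilson
The Long Road   | Taylor


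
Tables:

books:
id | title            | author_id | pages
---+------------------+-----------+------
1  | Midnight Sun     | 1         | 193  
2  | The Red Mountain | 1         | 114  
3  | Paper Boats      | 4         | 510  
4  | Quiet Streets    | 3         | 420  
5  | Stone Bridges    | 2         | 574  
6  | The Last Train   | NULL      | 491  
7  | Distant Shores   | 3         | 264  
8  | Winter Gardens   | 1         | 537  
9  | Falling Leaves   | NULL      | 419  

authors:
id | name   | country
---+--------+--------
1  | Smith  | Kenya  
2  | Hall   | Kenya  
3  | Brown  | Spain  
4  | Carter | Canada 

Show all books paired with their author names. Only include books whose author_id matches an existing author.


INNER JOIN keeps only books rows whose author_id matches an id in authors. Walk through each book:
  - book 1 (Midnight Sun): author_id=1 -> matches Smith
  - book 2 (The Red Mountain): author_id=1 -> matches Smith
  - book 3 (Paper Boats): author_id=4 -> matches Carter
  - book 4 (Quiet Streets): author_id=3 -> matches Brown
  - book 5 (Stone Bridges): author_id=2 -> matches Hall
  - book 6 (The Last Train): author_id=NULL, no match -> dropped
  - book 7 (Distant Shores): author_id=3 -> matches Brown
  - book 8 (Winter Gardens): author_id=1 -> matches Smith
  - book 9 (Falling Leaves): author_id=NULL, no match -> dropped
So 2 of 9 rows are dropped.

SQL:
SELECT a.title, b.name AS author
FROM books a
INNER JOIN authors b ON a.author_id = b.id

Result:
title            | author
-----------------+-------
Midnight Sun     | Smith 
The Red Mountain | Smith 
Paper Boats      | Carter
Quiet Streets    | Brown 
Stone Bridges    | Hall  
Distant Shores   | Brown 
Winter Gardens   | Smith 


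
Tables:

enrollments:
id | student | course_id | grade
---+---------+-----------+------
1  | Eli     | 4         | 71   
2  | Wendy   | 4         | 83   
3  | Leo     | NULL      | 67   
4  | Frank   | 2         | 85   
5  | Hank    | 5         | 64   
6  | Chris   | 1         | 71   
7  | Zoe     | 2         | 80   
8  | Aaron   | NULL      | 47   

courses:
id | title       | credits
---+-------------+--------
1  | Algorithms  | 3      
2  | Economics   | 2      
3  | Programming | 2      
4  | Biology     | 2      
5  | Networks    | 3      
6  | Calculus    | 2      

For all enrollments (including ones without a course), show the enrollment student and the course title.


LEFT JOIN keeps every row from enrollments (the left table); where course_id has no match in courses, the course columns become NULL. Walk through each enrollment:
  - enrollment 1 (Eli): course_id=4 -> matches Biology
  - enrollment 2 (Wendy): course_id=4 -> matches Biology
  - enrollment 3 (Leo): course_id=NULL, no match -> kept with NULL
  - enrollment 4 (Frank): course_id=2 -> matches Economics
  - enrollment 5 (Hank): course_id=5 -> matches Networks
  - enrollment 6 (Chris): course_id=1 -> matches Algorithms
  - enrollment 7 (Zoe): course_id=2 -> matches Economics
  - enrollment 8 (Aaron): course_id=NULL, no match -> kept with NULL
All 8 rows appear; 2 have NULL course.

SQL:
SELECT a.student, b.title AS course
FROM enrollments a
LEFT JOIN courses b ON a.course_id = b.id

Result:
student | course    
--------+-----------
Eli     | Biology   
Wendy   | Biology   
Leo     | NULL      
Frank   | Economics 
Hank    | Networks  
Chris   | Algorithms
Zoe     | Economics 
Aaron   | NULL      


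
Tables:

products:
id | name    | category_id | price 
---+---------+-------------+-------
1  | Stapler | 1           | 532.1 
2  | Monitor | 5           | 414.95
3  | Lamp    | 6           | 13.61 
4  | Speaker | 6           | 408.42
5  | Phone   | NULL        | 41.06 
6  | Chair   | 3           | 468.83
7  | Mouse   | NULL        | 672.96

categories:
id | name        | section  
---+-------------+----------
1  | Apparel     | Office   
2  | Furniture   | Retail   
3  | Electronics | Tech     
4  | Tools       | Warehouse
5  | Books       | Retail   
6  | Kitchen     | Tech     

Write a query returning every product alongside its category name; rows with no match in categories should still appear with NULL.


LEFT JOIN keeps every row from products (the left table); where category_id has no match in categories, the category columns become NULL. Walk through each product:
  - product 1 (Stapler): category_id=1 -> matches Apparel
  - product 2 (Monitor): category_id=5 -> matches Books
  - product 3 (Lamp): category_id=6 -> matches Kitchen
  - product 4 (Speaker): category_id=6 -> matches Kitchen
  - product 5 (Phone): category_id=NULL, no match -> kept with NULL
  - product 6 (Chair): category_id=3 -> matches Electronics
  - product 7 (Mouse): category_id=NULL, no match -> kept with NULL
All 7 rows appear; 2 have NULL category.

SQL:
SELECT a.name, b.name AS category
FROM products a
LEFT JOIN categories b ON a.category_id = b.id

Result:
name    | category   
--------+------------
Stapler | Apparel    
Monitor | Books      
Lamp    | Kitchen    
Speaker | Kitchen    
Phone   | NULL       
Chair   | Electronics
Mouse   | NULL       
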